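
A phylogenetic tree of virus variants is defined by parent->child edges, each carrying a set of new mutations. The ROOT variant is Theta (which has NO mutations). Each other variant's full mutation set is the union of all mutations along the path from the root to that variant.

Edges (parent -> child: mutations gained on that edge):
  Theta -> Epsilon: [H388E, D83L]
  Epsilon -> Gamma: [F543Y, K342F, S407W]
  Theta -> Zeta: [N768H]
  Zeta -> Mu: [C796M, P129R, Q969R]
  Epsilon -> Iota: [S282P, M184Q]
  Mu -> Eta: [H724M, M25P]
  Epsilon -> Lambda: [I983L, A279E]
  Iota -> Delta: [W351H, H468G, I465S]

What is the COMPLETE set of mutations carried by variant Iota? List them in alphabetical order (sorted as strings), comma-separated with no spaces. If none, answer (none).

At Theta: gained [] -> total []
At Epsilon: gained ['H388E', 'D83L'] -> total ['D83L', 'H388E']
At Iota: gained ['S282P', 'M184Q'] -> total ['D83L', 'H388E', 'M184Q', 'S282P']

Answer: D83L,H388E,M184Q,S282P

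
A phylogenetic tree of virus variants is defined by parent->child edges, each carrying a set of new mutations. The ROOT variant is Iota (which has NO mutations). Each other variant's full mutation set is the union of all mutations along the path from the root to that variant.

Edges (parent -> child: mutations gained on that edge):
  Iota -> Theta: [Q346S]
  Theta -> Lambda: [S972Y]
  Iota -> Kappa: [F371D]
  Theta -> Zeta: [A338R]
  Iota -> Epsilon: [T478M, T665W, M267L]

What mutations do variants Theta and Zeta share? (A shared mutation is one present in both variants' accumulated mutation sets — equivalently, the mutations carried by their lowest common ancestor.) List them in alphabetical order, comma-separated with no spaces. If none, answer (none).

Answer: Q346S

Derivation:
Accumulating mutations along path to Theta:
  At Iota: gained [] -> total []
  At Theta: gained ['Q346S'] -> total ['Q346S']
Mutations(Theta) = ['Q346S']
Accumulating mutations along path to Zeta:
  At Iota: gained [] -> total []
  At Theta: gained ['Q346S'] -> total ['Q346S']
  At Zeta: gained ['A338R'] -> total ['A338R', 'Q346S']
Mutations(Zeta) = ['A338R', 'Q346S']
Intersection: ['Q346S'] ∩ ['A338R', 'Q346S'] = ['Q346S']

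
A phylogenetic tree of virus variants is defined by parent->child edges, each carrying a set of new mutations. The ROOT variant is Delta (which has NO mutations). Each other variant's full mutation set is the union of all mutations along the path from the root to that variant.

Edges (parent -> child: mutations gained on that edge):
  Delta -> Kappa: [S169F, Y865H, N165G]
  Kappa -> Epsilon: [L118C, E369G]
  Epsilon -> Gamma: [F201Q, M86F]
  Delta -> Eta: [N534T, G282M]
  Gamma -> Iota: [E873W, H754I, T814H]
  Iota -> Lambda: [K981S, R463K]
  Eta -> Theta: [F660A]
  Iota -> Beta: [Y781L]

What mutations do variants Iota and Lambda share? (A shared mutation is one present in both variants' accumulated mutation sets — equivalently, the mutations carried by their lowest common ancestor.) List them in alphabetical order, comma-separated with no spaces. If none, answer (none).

Accumulating mutations along path to Iota:
  At Delta: gained [] -> total []
  At Kappa: gained ['S169F', 'Y865H', 'N165G'] -> total ['N165G', 'S169F', 'Y865H']
  At Epsilon: gained ['L118C', 'E369G'] -> total ['E369G', 'L118C', 'N165G', 'S169F', 'Y865H']
  At Gamma: gained ['F201Q', 'M86F'] -> total ['E369G', 'F201Q', 'L118C', 'M86F', 'N165G', 'S169F', 'Y865H']
  At Iota: gained ['E873W', 'H754I', 'T814H'] -> total ['E369G', 'E873W', 'F201Q', 'H754I', 'L118C', 'M86F', 'N165G', 'S169F', 'T814H', 'Y865H']
Mutations(Iota) = ['E369G', 'E873W', 'F201Q', 'H754I', 'L118C', 'M86F', 'N165G', 'S169F', 'T814H', 'Y865H']
Accumulating mutations along path to Lambda:
  At Delta: gained [] -> total []
  At Kappa: gained ['S169F', 'Y865H', 'N165G'] -> total ['N165G', 'S169F', 'Y865H']
  At Epsilon: gained ['L118C', 'E369G'] -> total ['E369G', 'L118C', 'N165G', 'S169F', 'Y865H']
  At Gamma: gained ['F201Q', 'M86F'] -> total ['E369G', 'F201Q', 'L118C', 'M86F', 'N165G', 'S169F', 'Y865H']
  At Iota: gained ['E873W', 'H754I', 'T814H'] -> total ['E369G', 'E873W', 'F201Q', 'H754I', 'L118C', 'M86F', 'N165G', 'S169F', 'T814H', 'Y865H']
  At Lambda: gained ['K981S', 'R463K'] -> total ['E369G', 'E873W', 'F201Q', 'H754I', 'K981S', 'L118C', 'M86F', 'N165G', 'R463K', 'S169F', 'T814H', 'Y865H']
Mutations(Lambda) = ['E369G', 'E873W', 'F201Q', 'H754I', 'K981S', 'L118C', 'M86F', 'N165G', 'R463K', 'S169F', 'T814H', 'Y865H']
Intersection: ['E369G', 'E873W', 'F201Q', 'H754I', 'L118C', 'M86F', 'N165G', 'S169F', 'T814H', 'Y865H'] ∩ ['E369G', 'E873W', 'F201Q', 'H754I', 'K981S', 'L118C', 'M86F', 'N165G', 'R463K', 'S169F', 'T814H', 'Y865H'] = ['E369G', 'E873W', 'F201Q', 'H754I', 'L118C', 'M86F', 'N165G', 'S169F', 'T814H', 'Y865H']

Answer: E369G,E873W,F201Q,H754I,L118C,M86F,N165G,S169F,T814H,Y865H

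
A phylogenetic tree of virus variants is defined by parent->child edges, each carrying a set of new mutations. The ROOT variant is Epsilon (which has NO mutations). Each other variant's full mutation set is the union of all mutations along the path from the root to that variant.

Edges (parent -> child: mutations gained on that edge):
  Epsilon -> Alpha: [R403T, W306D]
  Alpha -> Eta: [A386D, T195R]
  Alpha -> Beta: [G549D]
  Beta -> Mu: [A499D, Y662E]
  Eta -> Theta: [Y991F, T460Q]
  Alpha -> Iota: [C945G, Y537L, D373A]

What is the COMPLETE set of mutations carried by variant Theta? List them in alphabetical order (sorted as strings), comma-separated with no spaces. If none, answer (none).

Answer: A386D,R403T,T195R,T460Q,W306D,Y991F

Derivation:
At Epsilon: gained [] -> total []
At Alpha: gained ['R403T', 'W306D'] -> total ['R403T', 'W306D']
At Eta: gained ['A386D', 'T195R'] -> total ['A386D', 'R403T', 'T195R', 'W306D']
At Theta: gained ['Y991F', 'T460Q'] -> total ['A386D', 'R403T', 'T195R', 'T460Q', 'W306D', 'Y991F']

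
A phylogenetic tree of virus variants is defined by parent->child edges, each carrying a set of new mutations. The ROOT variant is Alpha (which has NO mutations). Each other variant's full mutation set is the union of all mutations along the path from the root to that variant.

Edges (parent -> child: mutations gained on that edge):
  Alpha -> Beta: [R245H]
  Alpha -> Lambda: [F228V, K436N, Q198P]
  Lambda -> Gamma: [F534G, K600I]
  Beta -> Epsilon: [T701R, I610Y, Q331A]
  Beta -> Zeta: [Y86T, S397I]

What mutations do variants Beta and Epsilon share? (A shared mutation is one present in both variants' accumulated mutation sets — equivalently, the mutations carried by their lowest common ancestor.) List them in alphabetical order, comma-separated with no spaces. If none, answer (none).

Accumulating mutations along path to Beta:
  At Alpha: gained [] -> total []
  At Beta: gained ['R245H'] -> total ['R245H']
Mutations(Beta) = ['R245H']
Accumulating mutations along path to Epsilon:
  At Alpha: gained [] -> total []
  At Beta: gained ['R245H'] -> total ['R245H']
  At Epsilon: gained ['T701R', 'I610Y', 'Q331A'] -> total ['I610Y', 'Q331A', 'R245H', 'T701R']
Mutations(Epsilon) = ['I610Y', 'Q331A', 'R245H', 'T701R']
Intersection: ['R245H'] ∩ ['I610Y', 'Q331A', 'R245H', 'T701R'] = ['R245H']

Answer: R245H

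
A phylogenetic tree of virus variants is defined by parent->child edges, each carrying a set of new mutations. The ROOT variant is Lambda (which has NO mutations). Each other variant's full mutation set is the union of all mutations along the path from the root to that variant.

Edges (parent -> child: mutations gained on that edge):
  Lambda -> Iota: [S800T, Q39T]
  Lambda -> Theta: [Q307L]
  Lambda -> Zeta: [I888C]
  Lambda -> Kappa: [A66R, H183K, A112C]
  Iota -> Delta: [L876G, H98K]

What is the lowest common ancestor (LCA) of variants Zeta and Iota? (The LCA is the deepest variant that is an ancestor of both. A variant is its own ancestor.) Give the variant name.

Answer: Lambda

Derivation:
Path from root to Zeta: Lambda -> Zeta
  ancestors of Zeta: {Lambda, Zeta}
Path from root to Iota: Lambda -> Iota
  ancestors of Iota: {Lambda, Iota}
Common ancestors: {Lambda}
Walk up from Iota: Iota (not in ancestors of Zeta), Lambda (in ancestors of Zeta)
Deepest common ancestor (LCA) = Lambda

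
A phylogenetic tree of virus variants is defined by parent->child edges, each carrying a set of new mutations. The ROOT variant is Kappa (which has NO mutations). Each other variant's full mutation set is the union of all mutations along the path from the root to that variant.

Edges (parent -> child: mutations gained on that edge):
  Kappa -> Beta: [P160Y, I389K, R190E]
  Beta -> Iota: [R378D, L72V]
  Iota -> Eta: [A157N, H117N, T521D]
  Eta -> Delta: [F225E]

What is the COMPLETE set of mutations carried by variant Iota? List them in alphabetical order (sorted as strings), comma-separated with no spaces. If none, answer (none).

At Kappa: gained [] -> total []
At Beta: gained ['P160Y', 'I389K', 'R190E'] -> total ['I389K', 'P160Y', 'R190E']
At Iota: gained ['R378D', 'L72V'] -> total ['I389K', 'L72V', 'P160Y', 'R190E', 'R378D']

Answer: I389K,L72V,P160Y,R190E,R378D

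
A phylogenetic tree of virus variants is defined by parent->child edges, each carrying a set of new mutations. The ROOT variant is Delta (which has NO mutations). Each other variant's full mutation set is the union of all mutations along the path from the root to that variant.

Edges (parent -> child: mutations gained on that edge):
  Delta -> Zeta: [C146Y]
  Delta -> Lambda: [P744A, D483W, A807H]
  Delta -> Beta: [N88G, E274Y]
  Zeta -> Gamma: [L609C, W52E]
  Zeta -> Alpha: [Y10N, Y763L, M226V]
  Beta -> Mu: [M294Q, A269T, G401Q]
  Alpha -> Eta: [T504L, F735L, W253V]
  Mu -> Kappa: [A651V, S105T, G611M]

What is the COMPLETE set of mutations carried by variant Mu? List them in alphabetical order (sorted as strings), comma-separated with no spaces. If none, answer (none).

Answer: A269T,E274Y,G401Q,M294Q,N88G

Derivation:
At Delta: gained [] -> total []
At Beta: gained ['N88G', 'E274Y'] -> total ['E274Y', 'N88G']
At Mu: gained ['M294Q', 'A269T', 'G401Q'] -> total ['A269T', 'E274Y', 'G401Q', 'M294Q', 'N88G']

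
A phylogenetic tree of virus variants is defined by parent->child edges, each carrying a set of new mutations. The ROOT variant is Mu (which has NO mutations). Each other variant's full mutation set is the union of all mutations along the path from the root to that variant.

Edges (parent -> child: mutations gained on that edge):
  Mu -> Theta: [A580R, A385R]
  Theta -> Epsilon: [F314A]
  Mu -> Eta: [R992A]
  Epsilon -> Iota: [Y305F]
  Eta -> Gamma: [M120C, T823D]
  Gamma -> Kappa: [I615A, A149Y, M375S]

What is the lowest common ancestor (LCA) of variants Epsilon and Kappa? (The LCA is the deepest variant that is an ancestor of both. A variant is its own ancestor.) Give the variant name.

Answer: Mu

Derivation:
Path from root to Epsilon: Mu -> Theta -> Epsilon
  ancestors of Epsilon: {Mu, Theta, Epsilon}
Path from root to Kappa: Mu -> Eta -> Gamma -> Kappa
  ancestors of Kappa: {Mu, Eta, Gamma, Kappa}
Common ancestors: {Mu}
Walk up from Kappa: Kappa (not in ancestors of Epsilon), Gamma (not in ancestors of Epsilon), Eta (not in ancestors of Epsilon), Mu (in ancestors of Epsilon)
Deepest common ancestor (LCA) = Mu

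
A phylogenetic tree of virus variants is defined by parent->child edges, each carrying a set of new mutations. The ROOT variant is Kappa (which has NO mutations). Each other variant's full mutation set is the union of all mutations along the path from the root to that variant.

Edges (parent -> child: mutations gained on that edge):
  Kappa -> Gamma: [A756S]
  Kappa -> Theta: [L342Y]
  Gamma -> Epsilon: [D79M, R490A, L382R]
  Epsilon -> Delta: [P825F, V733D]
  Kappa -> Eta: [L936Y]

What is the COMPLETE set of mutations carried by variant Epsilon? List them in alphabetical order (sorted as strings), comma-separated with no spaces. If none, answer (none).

At Kappa: gained [] -> total []
At Gamma: gained ['A756S'] -> total ['A756S']
At Epsilon: gained ['D79M', 'R490A', 'L382R'] -> total ['A756S', 'D79M', 'L382R', 'R490A']

Answer: A756S,D79M,L382R,R490A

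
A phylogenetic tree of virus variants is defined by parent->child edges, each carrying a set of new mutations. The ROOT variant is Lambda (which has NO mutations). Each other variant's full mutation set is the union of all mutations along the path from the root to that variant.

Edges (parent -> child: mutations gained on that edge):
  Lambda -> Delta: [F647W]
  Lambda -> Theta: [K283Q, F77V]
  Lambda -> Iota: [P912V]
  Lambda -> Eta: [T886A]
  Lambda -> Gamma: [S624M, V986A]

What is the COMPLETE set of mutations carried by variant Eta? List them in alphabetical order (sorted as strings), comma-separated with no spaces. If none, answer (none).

Answer: T886A

Derivation:
At Lambda: gained [] -> total []
At Eta: gained ['T886A'] -> total ['T886A']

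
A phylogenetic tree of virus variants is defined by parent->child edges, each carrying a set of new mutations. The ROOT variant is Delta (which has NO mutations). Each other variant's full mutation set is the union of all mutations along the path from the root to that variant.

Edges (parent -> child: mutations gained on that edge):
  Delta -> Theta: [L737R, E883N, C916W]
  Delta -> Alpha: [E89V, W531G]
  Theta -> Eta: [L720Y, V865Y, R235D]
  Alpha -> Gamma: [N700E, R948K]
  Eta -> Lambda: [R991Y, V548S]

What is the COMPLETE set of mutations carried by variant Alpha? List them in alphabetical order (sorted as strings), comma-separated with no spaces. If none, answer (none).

Answer: E89V,W531G

Derivation:
At Delta: gained [] -> total []
At Alpha: gained ['E89V', 'W531G'] -> total ['E89V', 'W531G']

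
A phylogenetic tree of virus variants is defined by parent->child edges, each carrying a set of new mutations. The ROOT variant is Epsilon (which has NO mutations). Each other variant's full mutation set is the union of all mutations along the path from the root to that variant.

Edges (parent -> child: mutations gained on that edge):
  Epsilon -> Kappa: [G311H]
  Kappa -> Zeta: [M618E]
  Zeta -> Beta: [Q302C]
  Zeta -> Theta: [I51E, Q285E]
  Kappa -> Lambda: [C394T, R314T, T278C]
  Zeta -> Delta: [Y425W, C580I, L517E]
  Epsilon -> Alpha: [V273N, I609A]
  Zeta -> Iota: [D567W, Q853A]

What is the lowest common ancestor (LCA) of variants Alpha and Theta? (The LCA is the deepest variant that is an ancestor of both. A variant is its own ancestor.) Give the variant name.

Path from root to Alpha: Epsilon -> Alpha
  ancestors of Alpha: {Epsilon, Alpha}
Path from root to Theta: Epsilon -> Kappa -> Zeta -> Theta
  ancestors of Theta: {Epsilon, Kappa, Zeta, Theta}
Common ancestors: {Epsilon}
Walk up from Theta: Theta (not in ancestors of Alpha), Zeta (not in ancestors of Alpha), Kappa (not in ancestors of Alpha), Epsilon (in ancestors of Alpha)
Deepest common ancestor (LCA) = Epsilon

Answer: Epsilon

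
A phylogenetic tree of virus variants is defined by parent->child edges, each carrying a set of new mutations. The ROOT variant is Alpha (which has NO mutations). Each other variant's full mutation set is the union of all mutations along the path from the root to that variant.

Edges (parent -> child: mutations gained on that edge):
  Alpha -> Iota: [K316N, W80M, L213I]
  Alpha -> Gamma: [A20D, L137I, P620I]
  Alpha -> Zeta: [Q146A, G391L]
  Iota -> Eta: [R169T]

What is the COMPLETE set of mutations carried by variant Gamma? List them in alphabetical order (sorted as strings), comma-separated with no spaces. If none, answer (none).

Answer: A20D,L137I,P620I

Derivation:
At Alpha: gained [] -> total []
At Gamma: gained ['A20D', 'L137I', 'P620I'] -> total ['A20D', 'L137I', 'P620I']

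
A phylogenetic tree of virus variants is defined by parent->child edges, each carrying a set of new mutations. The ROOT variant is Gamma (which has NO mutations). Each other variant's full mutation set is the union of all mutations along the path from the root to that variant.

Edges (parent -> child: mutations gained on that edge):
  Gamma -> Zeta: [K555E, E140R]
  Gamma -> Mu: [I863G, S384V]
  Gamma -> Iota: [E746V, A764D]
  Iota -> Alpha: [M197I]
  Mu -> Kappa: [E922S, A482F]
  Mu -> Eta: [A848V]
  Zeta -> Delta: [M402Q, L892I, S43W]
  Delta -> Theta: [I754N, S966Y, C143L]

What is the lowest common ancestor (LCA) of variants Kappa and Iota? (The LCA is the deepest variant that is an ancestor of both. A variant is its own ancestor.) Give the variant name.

Answer: Gamma

Derivation:
Path from root to Kappa: Gamma -> Mu -> Kappa
  ancestors of Kappa: {Gamma, Mu, Kappa}
Path from root to Iota: Gamma -> Iota
  ancestors of Iota: {Gamma, Iota}
Common ancestors: {Gamma}
Walk up from Iota: Iota (not in ancestors of Kappa), Gamma (in ancestors of Kappa)
Deepest common ancestor (LCA) = Gamma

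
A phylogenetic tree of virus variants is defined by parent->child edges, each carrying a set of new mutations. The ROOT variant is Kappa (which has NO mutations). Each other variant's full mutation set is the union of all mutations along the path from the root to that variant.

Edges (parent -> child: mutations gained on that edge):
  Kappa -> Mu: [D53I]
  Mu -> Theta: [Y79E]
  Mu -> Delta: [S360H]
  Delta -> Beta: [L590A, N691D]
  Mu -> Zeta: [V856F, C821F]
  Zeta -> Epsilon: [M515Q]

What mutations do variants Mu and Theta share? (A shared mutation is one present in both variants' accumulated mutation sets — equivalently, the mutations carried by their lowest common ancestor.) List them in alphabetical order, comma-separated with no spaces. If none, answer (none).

Accumulating mutations along path to Mu:
  At Kappa: gained [] -> total []
  At Mu: gained ['D53I'] -> total ['D53I']
Mutations(Mu) = ['D53I']
Accumulating mutations along path to Theta:
  At Kappa: gained [] -> total []
  At Mu: gained ['D53I'] -> total ['D53I']
  At Theta: gained ['Y79E'] -> total ['D53I', 'Y79E']
Mutations(Theta) = ['D53I', 'Y79E']
Intersection: ['D53I'] ∩ ['D53I', 'Y79E'] = ['D53I']

Answer: D53I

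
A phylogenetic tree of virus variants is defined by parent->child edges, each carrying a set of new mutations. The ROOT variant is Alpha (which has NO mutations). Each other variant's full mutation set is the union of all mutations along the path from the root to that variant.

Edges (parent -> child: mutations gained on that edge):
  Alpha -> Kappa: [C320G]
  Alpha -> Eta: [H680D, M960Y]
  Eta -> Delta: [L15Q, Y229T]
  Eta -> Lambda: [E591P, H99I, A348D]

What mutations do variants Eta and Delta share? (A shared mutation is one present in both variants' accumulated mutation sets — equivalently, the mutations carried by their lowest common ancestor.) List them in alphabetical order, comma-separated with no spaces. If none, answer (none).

Answer: H680D,M960Y

Derivation:
Accumulating mutations along path to Eta:
  At Alpha: gained [] -> total []
  At Eta: gained ['H680D', 'M960Y'] -> total ['H680D', 'M960Y']
Mutations(Eta) = ['H680D', 'M960Y']
Accumulating mutations along path to Delta:
  At Alpha: gained [] -> total []
  At Eta: gained ['H680D', 'M960Y'] -> total ['H680D', 'M960Y']
  At Delta: gained ['L15Q', 'Y229T'] -> total ['H680D', 'L15Q', 'M960Y', 'Y229T']
Mutations(Delta) = ['H680D', 'L15Q', 'M960Y', 'Y229T']
Intersection: ['H680D', 'M960Y'] ∩ ['H680D', 'L15Q', 'M960Y', 'Y229T'] = ['H680D', 'M960Y']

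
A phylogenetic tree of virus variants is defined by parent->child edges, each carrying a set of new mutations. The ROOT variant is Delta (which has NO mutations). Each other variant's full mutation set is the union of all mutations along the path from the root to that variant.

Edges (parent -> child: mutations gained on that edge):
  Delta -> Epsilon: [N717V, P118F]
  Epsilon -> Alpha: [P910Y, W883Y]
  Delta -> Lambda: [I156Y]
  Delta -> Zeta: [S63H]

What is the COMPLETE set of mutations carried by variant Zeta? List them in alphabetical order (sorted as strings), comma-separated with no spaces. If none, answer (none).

Answer: S63H

Derivation:
At Delta: gained [] -> total []
At Zeta: gained ['S63H'] -> total ['S63H']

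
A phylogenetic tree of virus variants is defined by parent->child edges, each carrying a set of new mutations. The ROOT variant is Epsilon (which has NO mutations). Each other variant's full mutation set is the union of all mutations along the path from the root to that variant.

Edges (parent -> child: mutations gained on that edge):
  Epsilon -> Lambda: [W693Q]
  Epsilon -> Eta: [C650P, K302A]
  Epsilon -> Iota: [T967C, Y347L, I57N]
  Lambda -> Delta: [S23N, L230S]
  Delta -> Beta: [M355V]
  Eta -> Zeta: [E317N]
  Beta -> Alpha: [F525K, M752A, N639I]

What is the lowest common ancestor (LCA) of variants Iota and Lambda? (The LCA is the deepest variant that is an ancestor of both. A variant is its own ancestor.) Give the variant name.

Answer: Epsilon

Derivation:
Path from root to Iota: Epsilon -> Iota
  ancestors of Iota: {Epsilon, Iota}
Path from root to Lambda: Epsilon -> Lambda
  ancestors of Lambda: {Epsilon, Lambda}
Common ancestors: {Epsilon}
Walk up from Lambda: Lambda (not in ancestors of Iota), Epsilon (in ancestors of Iota)
Deepest common ancestor (LCA) = Epsilon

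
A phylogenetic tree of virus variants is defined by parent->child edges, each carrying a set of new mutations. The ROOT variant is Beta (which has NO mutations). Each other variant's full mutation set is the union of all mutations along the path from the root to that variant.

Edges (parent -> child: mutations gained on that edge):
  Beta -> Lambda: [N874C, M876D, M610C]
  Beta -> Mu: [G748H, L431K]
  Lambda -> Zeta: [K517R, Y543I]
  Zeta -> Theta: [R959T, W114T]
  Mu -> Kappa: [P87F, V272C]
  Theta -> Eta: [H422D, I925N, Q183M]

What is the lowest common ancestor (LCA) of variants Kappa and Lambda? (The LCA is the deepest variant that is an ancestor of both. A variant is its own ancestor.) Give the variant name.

Path from root to Kappa: Beta -> Mu -> Kappa
  ancestors of Kappa: {Beta, Mu, Kappa}
Path from root to Lambda: Beta -> Lambda
  ancestors of Lambda: {Beta, Lambda}
Common ancestors: {Beta}
Walk up from Lambda: Lambda (not in ancestors of Kappa), Beta (in ancestors of Kappa)
Deepest common ancestor (LCA) = Beta

Answer: Beta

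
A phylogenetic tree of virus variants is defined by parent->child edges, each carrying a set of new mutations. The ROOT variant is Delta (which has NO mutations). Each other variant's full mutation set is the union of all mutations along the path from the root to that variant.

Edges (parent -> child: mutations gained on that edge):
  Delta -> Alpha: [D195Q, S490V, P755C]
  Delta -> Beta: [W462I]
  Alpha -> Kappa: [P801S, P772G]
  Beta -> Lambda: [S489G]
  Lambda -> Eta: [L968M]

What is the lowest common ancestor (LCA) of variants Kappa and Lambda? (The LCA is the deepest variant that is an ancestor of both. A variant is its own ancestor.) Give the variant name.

Path from root to Kappa: Delta -> Alpha -> Kappa
  ancestors of Kappa: {Delta, Alpha, Kappa}
Path from root to Lambda: Delta -> Beta -> Lambda
  ancestors of Lambda: {Delta, Beta, Lambda}
Common ancestors: {Delta}
Walk up from Lambda: Lambda (not in ancestors of Kappa), Beta (not in ancestors of Kappa), Delta (in ancestors of Kappa)
Deepest common ancestor (LCA) = Delta

Answer: Delta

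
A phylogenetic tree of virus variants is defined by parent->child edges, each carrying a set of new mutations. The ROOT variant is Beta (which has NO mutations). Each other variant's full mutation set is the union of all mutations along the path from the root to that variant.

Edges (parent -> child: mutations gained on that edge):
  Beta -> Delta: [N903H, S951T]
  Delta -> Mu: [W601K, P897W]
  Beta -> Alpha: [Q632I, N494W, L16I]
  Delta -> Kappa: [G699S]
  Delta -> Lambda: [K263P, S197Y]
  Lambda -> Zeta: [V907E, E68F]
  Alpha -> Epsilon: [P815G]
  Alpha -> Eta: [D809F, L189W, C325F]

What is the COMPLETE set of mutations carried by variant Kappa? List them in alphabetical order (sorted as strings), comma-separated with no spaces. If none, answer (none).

At Beta: gained [] -> total []
At Delta: gained ['N903H', 'S951T'] -> total ['N903H', 'S951T']
At Kappa: gained ['G699S'] -> total ['G699S', 'N903H', 'S951T']

Answer: G699S,N903H,S951T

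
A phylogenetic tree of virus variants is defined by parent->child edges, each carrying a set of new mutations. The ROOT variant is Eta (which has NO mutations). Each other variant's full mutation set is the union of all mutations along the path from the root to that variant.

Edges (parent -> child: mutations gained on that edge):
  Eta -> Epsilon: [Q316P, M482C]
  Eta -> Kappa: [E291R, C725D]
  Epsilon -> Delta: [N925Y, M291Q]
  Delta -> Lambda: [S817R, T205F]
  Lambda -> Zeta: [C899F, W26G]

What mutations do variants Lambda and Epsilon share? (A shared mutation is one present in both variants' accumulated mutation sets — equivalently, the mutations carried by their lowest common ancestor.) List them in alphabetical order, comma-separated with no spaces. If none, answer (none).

Accumulating mutations along path to Lambda:
  At Eta: gained [] -> total []
  At Epsilon: gained ['Q316P', 'M482C'] -> total ['M482C', 'Q316P']
  At Delta: gained ['N925Y', 'M291Q'] -> total ['M291Q', 'M482C', 'N925Y', 'Q316P']
  At Lambda: gained ['S817R', 'T205F'] -> total ['M291Q', 'M482C', 'N925Y', 'Q316P', 'S817R', 'T205F']
Mutations(Lambda) = ['M291Q', 'M482C', 'N925Y', 'Q316P', 'S817R', 'T205F']
Accumulating mutations along path to Epsilon:
  At Eta: gained [] -> total []
  At Epsilon: gained ['Q316P', 'M482C'] -> total ['M482C', 'Q316P']
Mutations(Epsilon) = ['M482C', 'Q316P']
Intersection: ['M291Q', 'M482C', 'N925Y', 'Q316P', 'S817R', 'T205F'] ∩ ['M482C', 'Q316P'] = ['M482C', 'Q316P']

Answer: M482C,Q316P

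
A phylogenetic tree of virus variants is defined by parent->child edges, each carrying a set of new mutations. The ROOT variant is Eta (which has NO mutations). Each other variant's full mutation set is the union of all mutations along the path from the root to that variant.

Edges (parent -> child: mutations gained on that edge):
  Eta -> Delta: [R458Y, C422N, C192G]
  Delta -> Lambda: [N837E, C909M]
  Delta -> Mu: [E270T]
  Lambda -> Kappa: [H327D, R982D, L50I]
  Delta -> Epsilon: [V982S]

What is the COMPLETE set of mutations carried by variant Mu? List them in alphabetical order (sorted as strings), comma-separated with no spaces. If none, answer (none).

At Eta: gained [] -> total []
At Delta: gained ['R458Y', 'C422N', 'C192G'] -> total ['C192G', 'C422N', 'R458Y']
At Mu: gained ['E270T'] -> total ['C192G', 'C422N', 'E270T', 'R458Y']

Answer: C192G,C422N,E270T,R458Y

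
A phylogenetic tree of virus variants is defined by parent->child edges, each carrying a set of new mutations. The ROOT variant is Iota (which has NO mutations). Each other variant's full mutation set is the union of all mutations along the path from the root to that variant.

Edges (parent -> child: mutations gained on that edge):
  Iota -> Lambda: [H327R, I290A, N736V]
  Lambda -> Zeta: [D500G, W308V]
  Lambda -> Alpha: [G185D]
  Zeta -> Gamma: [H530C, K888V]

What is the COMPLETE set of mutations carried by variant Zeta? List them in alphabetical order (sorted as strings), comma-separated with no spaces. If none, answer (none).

Answer: D500G,H327R,I290A,N736V,W308V

Derivation:
At Iota: gained [] -> total []
At Lambda: gained ['H327R', 'I290A', 'N736V'] -> total ['H327R', 'I290A', 'N736V']
At Zeta: gained ['D500G', 'W308V'] -> total ['D500G', 'H327R', 'I290A', 'N736V', 'W308V']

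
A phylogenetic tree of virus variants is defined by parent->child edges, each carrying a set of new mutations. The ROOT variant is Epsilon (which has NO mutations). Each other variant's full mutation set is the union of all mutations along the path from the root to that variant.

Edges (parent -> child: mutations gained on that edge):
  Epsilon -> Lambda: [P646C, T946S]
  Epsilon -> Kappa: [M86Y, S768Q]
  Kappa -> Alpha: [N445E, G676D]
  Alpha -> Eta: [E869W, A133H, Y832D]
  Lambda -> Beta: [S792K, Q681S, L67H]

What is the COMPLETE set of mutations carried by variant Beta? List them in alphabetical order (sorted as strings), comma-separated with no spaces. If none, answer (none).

Answer: L67H,P646C,Q681S,S792K,T946S

Derivation:
At Epsilon: gained [] -> total []
At Lambda: gained ['P646C', 'T946S'] -> total ['P646C', 'T946S']
At Beta: gained ['S792K', 'Q681S', 'L67H'] -> total ['L67H', 'P646C', 'Q681S', 'S792K', 'T946S']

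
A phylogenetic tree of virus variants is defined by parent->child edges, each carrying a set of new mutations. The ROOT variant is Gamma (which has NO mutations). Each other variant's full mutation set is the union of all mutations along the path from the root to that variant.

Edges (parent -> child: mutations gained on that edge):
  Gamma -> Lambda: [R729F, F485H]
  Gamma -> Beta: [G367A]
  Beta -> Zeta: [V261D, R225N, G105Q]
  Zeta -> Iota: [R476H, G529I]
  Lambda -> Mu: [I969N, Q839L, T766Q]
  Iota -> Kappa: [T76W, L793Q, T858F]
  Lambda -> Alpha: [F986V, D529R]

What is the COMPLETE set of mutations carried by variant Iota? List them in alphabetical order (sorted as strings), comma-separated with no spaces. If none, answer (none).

At Gamma: gained [] -> total []
At Beta: gained ['G367A'] -> total ['G367A']
At Zeta: gained ['V261D', 'R225N', 'G105Q'] -> total ['G105Q', 'G367A', 'R225N', 'V261D']
At Iota: gained ['R476H', 'G529I'] -> total ['G105Q', 'G367A', 'G529I', 'R225N', 'R476H', 'V261D']

Answer: G105Q,G367A,G529I,R225N,R476H,V261D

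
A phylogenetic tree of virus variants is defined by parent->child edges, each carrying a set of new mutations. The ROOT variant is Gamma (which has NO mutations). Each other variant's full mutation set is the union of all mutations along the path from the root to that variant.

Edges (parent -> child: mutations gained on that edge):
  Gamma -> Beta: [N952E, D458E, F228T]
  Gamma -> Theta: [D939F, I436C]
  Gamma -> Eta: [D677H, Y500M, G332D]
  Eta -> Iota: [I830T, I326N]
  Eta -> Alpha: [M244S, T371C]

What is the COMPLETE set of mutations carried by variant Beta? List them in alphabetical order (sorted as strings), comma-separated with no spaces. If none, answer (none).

Answer: D458E,F228T,N952E

Derivation:
At Gamma: gained [] -> total []
At Beta: gained ['N952E', 'D458E', 'F228T'] -> total ['D458E', 'F228T', 'N952E']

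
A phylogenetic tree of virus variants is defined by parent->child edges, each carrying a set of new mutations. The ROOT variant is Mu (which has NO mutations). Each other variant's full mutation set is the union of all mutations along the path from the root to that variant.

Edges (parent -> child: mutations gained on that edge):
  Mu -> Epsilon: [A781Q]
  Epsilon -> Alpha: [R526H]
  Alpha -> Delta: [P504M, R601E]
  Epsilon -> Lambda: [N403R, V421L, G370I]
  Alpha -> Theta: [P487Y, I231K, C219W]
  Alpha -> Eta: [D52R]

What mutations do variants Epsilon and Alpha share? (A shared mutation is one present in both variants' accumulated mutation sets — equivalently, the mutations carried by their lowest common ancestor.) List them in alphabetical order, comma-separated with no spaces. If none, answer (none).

Answer: A781Q

Derivation:
Accumulating mutations along path to Epsilon:
  At Mu: gained [] -> total []
  At Epsilon: gained ['A781Q'] -> total ['A781Q']
Mutations(Epsilon) = ['A781Q']
Accumulating mutations along path to Alpha:
  At Mu: gained [] -> total []
  At Epsilon: gained ['A781Q'] -> total ['A781Q']
  At Alpha: gained ['R526H'] -> total ['A781Q', 'R526H']
Mutations(Alpha) = ['A781Q', 'R526H']
Intersection: ['A781Q'] ∩ ['A781Q', 'R526H'] = ['A781Q']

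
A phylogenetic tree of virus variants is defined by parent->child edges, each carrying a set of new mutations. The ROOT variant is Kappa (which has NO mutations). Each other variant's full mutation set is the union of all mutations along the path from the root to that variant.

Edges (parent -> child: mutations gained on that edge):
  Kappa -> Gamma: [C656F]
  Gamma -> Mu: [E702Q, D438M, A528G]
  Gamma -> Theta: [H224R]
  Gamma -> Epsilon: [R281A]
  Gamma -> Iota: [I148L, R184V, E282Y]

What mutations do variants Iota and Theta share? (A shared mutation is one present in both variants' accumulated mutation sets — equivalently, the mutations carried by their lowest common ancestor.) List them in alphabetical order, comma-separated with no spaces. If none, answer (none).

Accumulating mutations along path to Iota:
  At Kappa: gained [] -> total []
  At Gamma: gained ['C656F'] -> total ['C656F']
  At Iota: gained ['I148L', 'R184V', 'E282Y'] -> total ['C656F', 'E282Y', 'I148L', 'R184V']
Mutations(Iota) = ['C656F', 'E282Y', 'I148L', 'R184V']
Accumulating mutations along path to Theta:
  At Kappa: gained [] -> total []
  At Gamma: gained ['C656F'] -> total ['C656F']
  At Theta: gained ['H224R'] -> total ['C656F', 'H224R']
Mutations(Theta) = ['C656F', 'H224R']
Intersection: ['C656F', 'E282Y', 'I148L', 'R184V'] ∩ ['C656F', 'H224R'] = ['C656F']

Answer: C656F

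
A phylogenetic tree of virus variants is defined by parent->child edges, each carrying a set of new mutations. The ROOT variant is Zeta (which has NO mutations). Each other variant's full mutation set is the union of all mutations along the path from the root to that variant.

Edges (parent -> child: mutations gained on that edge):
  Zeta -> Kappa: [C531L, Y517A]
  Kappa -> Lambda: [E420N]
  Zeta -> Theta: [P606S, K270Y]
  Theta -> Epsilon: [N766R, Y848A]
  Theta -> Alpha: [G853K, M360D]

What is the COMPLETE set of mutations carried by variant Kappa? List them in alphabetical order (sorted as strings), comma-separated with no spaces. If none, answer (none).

At Zeta: gained [] -> total []
At Kappa: gained ['C531L', 'Y517A'] -> total ['C531L', 'Y517A']

Answer: C531L,Y517A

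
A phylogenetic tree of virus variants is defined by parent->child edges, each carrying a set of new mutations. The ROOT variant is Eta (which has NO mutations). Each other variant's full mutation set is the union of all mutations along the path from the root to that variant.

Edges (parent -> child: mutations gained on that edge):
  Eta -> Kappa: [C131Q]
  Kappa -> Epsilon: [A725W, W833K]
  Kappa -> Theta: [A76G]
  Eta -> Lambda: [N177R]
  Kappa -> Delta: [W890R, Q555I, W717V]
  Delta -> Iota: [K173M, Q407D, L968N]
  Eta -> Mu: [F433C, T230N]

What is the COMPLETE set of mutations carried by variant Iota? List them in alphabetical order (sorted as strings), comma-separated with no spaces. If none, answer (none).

At Eta: gained [] -> total []
At Kappa: gained ['C131Q'] -> total ['C131Q']
At Delta: gained ['W890R', 'Q555I', 'W717V'] -> total ['C131Q', 'Q555I', 'W717V', 'W890R']
At Iota: gained ['K173M', 'Q407D', 'L968N'] -> total ['C131Q', 'K173M', 'L968N', 'Q407D', 'Q555I', 'W717V', 'W890R']

Answer: C131Q,K173M,L968N,Q407D,Q555I,W717V,W890R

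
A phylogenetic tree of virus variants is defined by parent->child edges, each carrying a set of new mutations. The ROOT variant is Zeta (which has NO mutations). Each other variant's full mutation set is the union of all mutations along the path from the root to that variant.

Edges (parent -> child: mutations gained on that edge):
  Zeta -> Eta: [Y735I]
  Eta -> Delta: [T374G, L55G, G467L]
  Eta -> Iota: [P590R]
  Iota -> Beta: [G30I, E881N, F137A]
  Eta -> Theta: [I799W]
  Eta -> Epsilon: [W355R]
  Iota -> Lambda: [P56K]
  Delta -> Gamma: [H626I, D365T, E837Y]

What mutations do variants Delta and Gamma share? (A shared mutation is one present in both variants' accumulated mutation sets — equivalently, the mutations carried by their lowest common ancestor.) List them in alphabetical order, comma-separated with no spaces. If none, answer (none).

Accumulating mutations along path to Delta:
  At Zeta: gained [] -> total []
  At Eta: gained ['Y735I'] -> total ['Y735I']
  At Delta: gained ['T374G', 'L55G', 'G467L'] -> total ['G467L', 'L55G', 'T374G', 'Y735I']
Mutations(Delta) = ['G467L', 'L55G', 'T374G', 'Y735I']
Accumulating mutations along path to Gamma:
  At Zeta: gained [] -> total []
  At Eta: gained ['Y735I'] -> total ['Y735I']
  At Delta: gained ['T374G', 'L55G', 'G467L'] -> total ['G467L', 'L55G', 'T374G', 'Y735I']
  At Gamma: gained ['H626I', 'D365T', 'E837Y'] -> total ['D365T', 'E837Y', 'G467L', 'H626I', 'L55G', 'T374G', 'Y735I']
Mutations(Gamma) = ['D365T', 'E837Y', 'G467L', 'H626I', 'L55G', 'T374G', 'Y735I']
Intersection: ['G467L', 'L55G', 'T374G', 'Y735I'] ∩ ['D365T', 'E837Y', 'G467L', 'H626I', 'L55G', 'T374G', 'Y735I'] = ['G467L', 'L55G', 'T374G', 'Y735I']

Answer: G467L,L55G,T374G,Y735I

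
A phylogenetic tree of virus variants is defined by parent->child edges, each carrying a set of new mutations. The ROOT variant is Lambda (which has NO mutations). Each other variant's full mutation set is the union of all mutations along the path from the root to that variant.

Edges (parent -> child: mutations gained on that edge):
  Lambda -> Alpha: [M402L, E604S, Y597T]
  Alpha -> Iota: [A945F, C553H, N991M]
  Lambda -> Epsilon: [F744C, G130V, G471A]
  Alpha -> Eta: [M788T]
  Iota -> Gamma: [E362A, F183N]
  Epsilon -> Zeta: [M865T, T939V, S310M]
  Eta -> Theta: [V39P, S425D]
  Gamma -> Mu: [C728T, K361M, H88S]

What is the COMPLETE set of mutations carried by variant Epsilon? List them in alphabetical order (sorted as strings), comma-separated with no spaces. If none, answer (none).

Answer: F744C,G130V,G471A

Derivation:
At Lambda: gained [] -> total []
At Epsilon: gained ['F744C', 'G130V', 'G471A'] -> total ['F744C', 'G130V', 'G471A']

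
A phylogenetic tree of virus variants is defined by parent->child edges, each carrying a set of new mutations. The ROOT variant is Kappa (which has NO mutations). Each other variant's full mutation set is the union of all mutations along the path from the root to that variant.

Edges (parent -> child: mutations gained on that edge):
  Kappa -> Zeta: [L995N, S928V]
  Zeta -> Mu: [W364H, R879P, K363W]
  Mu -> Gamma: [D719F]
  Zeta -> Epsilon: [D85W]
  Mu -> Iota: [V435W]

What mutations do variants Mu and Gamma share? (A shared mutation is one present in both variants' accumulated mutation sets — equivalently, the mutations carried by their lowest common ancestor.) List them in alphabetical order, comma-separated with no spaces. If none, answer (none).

Accumulating mutations along path to Mu:
  At Kappa: gained [] -> total []
  At Zeta: gained ['L995N', 'S928V'] -> total ['L995N', 'S928V']
  At Mu: gained ['W364H', 'R879P', 'K363W'] -> total ['K363W', 'L995N', 'R879P', 'S928V', 'W364H']
Mutations(Mu) = ['K363W', 'L995N', 'R879P', 'S928V', 'W364H']
Accumulating mutations along path to Gamma:
  At Kappa: gained [] -> total []
  At Zeta: gained ['L995N', 'S928V'] -> total ['L995N', 'S928V']
  At Mu: gained ['W364H', 'R879P', 'K363W'] -> total ['K363W', 'L995N', 'R879P', 'S928V', 'W364H']
  At Gamma: gained ['D719F'] -> total ['D719F', 'K363W', 'L995N', 'R879P', 'S928V', 'W364H']
Mutations(Gamma) = ['D719F', 'K363W', 'L995N', 'R879P', 'S928V', 'W364H']
Intersection: ['K363W', 'L995N', 'R879P', 'S928V', 'W364H'] ∩ ['D719F', 'K363W', 'L995N', 'R879P', 'S928V', 'W364H'] = ['K363W', 'L995N', 'R879P', 'S928V', 'W364H']

Answer: K363W,L995N,R879P,S928V,W364H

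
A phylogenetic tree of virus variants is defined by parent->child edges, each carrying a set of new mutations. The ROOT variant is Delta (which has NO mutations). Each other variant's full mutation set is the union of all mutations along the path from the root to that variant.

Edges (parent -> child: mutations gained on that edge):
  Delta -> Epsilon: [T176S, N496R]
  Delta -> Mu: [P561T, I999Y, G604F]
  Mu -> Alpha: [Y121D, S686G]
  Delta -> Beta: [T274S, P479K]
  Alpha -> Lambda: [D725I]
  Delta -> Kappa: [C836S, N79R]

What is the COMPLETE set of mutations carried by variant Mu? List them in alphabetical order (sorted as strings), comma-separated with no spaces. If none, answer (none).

At Delta: gained [] -> total []
At Mu: gained ['P561T', 'I999Y', 'G604F'] -> total ['G604F', 'I999Y', 'P561T']

Answer: G604F,I999Y,P561T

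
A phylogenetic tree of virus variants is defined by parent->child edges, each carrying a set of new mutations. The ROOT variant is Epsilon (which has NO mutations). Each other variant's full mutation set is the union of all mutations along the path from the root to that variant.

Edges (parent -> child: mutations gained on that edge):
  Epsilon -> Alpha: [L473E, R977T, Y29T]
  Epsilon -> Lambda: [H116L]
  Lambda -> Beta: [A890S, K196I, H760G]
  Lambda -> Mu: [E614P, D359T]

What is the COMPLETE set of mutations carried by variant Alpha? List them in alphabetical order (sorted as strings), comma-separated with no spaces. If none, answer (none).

Answer: L473E,R977T,Y29T

Derivation:
At Epsilon: gained [] -> total []
At Alpha: gained ['L473E', 'R977T', 'Y29T'] -> total ['L473E', 'R977T', 'Y29T']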